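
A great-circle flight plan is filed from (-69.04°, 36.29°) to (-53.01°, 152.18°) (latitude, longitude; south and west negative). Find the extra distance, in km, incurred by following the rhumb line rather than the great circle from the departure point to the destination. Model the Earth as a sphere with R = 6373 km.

Great circle: cos σ = sin φ₁ sin φ₂ + cos φ₁ cos φ₂ cos Δλ,  σ = 0.8607 rad → d_gc = 5485.2 km
Rhumb line: Δψ = +0.5924, q = Δφ/Δψ = 0.4723, d_rh = R√(Δφ²+q²Δλ²) = 6343.6 km
Excess = 6343.6 − 5485.2 = 858.4 ≈ 858 km

858 km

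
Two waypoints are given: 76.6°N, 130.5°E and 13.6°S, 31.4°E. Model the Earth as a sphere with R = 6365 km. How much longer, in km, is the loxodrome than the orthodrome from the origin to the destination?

684 km

Great circle: cos σ = sin φ₁ sin φ₂ + cos φ₁ cos φ₂ cos Δλ,  σ = 1.8383 rad → d_gc = 11701.0 km
Rhumb line: Δψ = -2.3812, q = Δφ/Δψ = 0.6611, d_rh = R√(Δφ²+q²Δλ²) = 12384.8 km
Excess = 12384.8 − 11701.0 = 683.8 ≈ 684 km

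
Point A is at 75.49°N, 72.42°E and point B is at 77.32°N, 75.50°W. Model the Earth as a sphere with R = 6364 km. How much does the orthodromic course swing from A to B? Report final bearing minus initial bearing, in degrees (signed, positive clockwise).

Initial bearing θ₁ = atan2(sin Δλ cos φ₂, cos φ₁ sin φ₂ − sin φ₁ cos φ₂ cos Δλ) = 344.64°
Final bearing θ₂ = (initial bearing from the destination back to the start) + 180° = 197.59°
Δθ = θ₂ − θ₁ = -147.0°

-147.0°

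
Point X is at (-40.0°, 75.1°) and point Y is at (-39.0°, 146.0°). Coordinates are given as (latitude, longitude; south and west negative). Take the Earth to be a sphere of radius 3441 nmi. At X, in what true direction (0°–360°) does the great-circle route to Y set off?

113.5°

N = sin Δλ·cos φ₂ = +0.7344;  D = cos φ₁ sin φ₂ − sin φ₁ cos φ₂ cos Δλ = -0.3186
initial course = atan2(N, D) = 113.46°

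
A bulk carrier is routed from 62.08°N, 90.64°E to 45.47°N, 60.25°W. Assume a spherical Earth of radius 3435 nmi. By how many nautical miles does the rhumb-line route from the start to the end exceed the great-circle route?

1157 nmi

Great circle: cos σ = sin φ₁ sin φ₂ + cos φ₁ cos φ₂ cos Δλ,  σ = 1.2207 rad → d_gc = 4193.0 nmi
Rhumb line: Δψ = -0.4989, q = Δφ/Δψ = 0.5810, d_rh = R√(Δφ²+q²Δλ²) = 5349.6 nmi
Excess = 5349.6 − 4193.0 = 1156.6 ≈ 1157 nmi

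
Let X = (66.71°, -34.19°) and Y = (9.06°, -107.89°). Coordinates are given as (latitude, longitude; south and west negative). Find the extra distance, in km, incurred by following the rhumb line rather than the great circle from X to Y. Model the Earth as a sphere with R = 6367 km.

Great circle: cos σ = sin φ₁ sin φ₂ + cos φ₁ cos φ₂ cos Δλ,  σ = 1.3138 rad → d_gc = 8364.65 km
Rhumb line: Δψ = -1.4207, q = Δφ/Δψ = 0.7083, d_rh = R√(Δφ²+q²Δλ²) = 8642.20 km
Excess = 8642.20 − 8364.65 = 277.55 ≈ 278 km

278 km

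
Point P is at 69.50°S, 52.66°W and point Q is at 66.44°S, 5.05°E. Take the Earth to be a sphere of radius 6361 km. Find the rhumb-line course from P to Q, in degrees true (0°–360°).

Δψ = ln[tan(π/4+φ₂/2)/tan(π/4+φ₁/2)] = +0.1426
Δλ = +1.0072 rad (taken the short way round)
course = atan2(Δλ, Δψ) = 81.94°

81.9°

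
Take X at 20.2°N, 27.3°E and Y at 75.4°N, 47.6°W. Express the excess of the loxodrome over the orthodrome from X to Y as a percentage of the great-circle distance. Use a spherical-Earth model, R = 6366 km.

Great circle: σ = 1.1639 rad → d_gc = Rσ = 7409.3 km
Rhumb: Δφ = +0.9634, Δλ = -1.3073, Δψ = +1.6948, q = Δφ/Δψ = 0.5684 → d_rh = R√(Δφ²+q²Δλ²) = 7745.6 km
Excess = (7745.6 − 7409.3) / 7409.3 = 336.3 / 7409.3 = 4.54% ≈ 4.5%

4.5%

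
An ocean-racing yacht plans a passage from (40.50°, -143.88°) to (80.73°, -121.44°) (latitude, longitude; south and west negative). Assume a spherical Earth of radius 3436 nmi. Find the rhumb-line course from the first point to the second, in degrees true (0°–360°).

Meridional parts: M(φ₁)=+0.7743, M(φ₂)=+2.5124 → ΔM = +1.7381;  Δλ = +0.3917 rad
tan C = Δλ / ΔM = +0.2253 → C = 12.70°

12.7°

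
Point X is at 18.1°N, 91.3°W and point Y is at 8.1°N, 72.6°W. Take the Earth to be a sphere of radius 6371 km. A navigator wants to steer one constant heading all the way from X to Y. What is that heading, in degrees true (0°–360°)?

Δψ = ln[tan(π/4+φ₂/2)/tan(π/4+φ₁/2)] = -0.1794
Δλ = +0.3264 rad (taken the short way round)
course = atan2(Δλ, Δψ) = 118.80°

118.8°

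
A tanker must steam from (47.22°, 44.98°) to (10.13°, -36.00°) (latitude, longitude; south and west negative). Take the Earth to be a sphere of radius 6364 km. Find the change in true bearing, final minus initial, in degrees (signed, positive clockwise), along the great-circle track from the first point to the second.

Initial bearing θ₁ = atan2(sin Δλ cos φ₂, cos φ₁ sin φ₂ − sin φ₁ cos φ₂ cos Δλ) = 270.36°
Final bearing θ₂ = (initial bearing from the destination back to the start) + 180° = 223.62°
Δθ = θ₂ − θ₁ = -46.7°

-46.7°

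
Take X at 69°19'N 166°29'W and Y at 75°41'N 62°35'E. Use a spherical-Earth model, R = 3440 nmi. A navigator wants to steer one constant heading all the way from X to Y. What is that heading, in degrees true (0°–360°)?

279.3°

Meridional parts: M(φ₁)=+1.7011, M(φ₂)=+2.0747 → ΔM = +0.3736;  Δλ = -2.2852 rad
tan C = Δλ / ΔM = -6.1163 → C = 279.29°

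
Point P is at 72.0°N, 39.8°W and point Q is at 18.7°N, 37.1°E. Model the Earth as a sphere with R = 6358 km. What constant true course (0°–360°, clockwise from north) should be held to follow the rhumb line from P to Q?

138.4°

Δψ = ln[tan(π/4+φ₂/2)/tan(π/4+φ₁/2)] = -1.5104
Δλ = +1.3422 rad (taken the short way round)
course = atan2(Δλ, Δψ) = 138.38°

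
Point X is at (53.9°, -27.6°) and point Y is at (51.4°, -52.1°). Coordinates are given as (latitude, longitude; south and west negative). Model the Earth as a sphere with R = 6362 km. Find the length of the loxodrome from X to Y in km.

Rhumb course C = atan2(Δλ, Δψ) with Δψ = ln[tan(π/4+φ₂/2)/tan(π/4+φ₁/2)] = -0.0719, Δλ = -0.4276 → C = 260.45°
d = R·|Δφ| / |cos C| = 6362·0.04363 / 0.16592 = 1673 km

1673 km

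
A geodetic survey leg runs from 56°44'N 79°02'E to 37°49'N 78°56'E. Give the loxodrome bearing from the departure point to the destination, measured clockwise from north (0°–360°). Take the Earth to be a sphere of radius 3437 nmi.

180.2°

Δψ = ln[tan(π/4+φ₂/2)/tan(π/4+φ₁/2)] = -0.4942
Δλ = -0.0017 rad (taken the short way round)
course = atan2(Δλ, Δψ) = 180.20°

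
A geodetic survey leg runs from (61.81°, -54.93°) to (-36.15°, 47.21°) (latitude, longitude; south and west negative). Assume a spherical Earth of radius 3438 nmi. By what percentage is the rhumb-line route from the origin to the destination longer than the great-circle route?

Great circle: σ = 2.2145 rad → d_gc = Rσ = 7613.4 nmi
Rhumb: Δφ = -1.7097, Δλ = +1.7827, Δψ = -2.0595, q = Δφ/Δψ = 0.8302 → d_rh = R√(Δφ²+q²Δλ²) = 7774.3 nmi
Excess = (7774.3 − 7613.4) / 7613.4 = 160.9 / 7613.4 = 2.11% ≈ 2.1%

2.1%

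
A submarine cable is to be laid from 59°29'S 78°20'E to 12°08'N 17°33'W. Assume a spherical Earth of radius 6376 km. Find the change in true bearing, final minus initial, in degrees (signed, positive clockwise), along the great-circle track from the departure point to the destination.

+57.5°

At departure: θ₁ = atan2(sin Δλ cos φ₂, cos φ₁ sin φ₂ − sin φ₁ cos φ₂ cos Δλ) = 271.20°
At arrival: θ₂ = atan2(sin Δλ cos φ₁, −cos φ₂ sin φ₁ + sin φ₂ cos φ₁ cos Δλ) = 328.72°
Δθ = θ₂ − θ₁ = +57.5°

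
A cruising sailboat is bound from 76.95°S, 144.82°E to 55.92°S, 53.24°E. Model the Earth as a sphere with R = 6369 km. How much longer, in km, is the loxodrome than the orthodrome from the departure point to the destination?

391 km

Great circle: cos σ = sin φ₁ sin φ₂ + cos φ₁ cos φ₂ cos Δλ,  σ = 0.6379 rad → d_gc = 4062.5 km
Rhumb line: Δψ = +0.9857, q = Δφ/Δψ = 0.3724, d_rh = R√(Δφ²+q²Δλ²) = 4453.6 km
Excess = 4453.6 − 4062.5 = 391.1 ≈ 391 km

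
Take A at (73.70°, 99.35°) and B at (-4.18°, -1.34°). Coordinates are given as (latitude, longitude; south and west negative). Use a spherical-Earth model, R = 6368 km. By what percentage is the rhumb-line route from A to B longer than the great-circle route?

6.5%

Great circle: σ = 1.6930 rad → d_gc = Rσ = 10780.9 km
Rhumb: Δφ = -1.3593, Δλ = -1.7574, Δψ = -2.0165, q = Δφ/Δψ = 0.6741 → d_rh = R√(Δφ²+q²Δλ²) = 11481.7 km
Excess = (11481.7 − 10780.9) / 10780.9 = 700.8 / 10780.9 = 6.50% ≈ 6.5%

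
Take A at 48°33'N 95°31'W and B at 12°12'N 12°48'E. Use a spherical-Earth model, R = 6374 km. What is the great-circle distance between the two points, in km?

10299 km

Haversine: a = sin²(Δφ/2)+cos φ₁ cos φ₂ sin²(Δλ/2) = 0.52247;  σ = 2·atan2(√a,√(1−a))
σ = 92.576° → d = Rσ = 6374·1.61575 = 10299 km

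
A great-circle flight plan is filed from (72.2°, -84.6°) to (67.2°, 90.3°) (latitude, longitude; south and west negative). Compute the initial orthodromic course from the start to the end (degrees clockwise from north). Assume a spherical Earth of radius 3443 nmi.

θ = atan2( sin Δλ·cos φ₂ ,  cos φ₁ sin φ₂ − sin φ₁ cos φ₂ cos Δλ )
  = atan2(+0.0344, +0.6493) = 3.04°

3.0°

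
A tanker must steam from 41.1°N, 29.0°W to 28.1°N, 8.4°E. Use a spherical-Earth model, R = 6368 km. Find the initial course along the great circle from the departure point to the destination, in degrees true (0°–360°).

N = sin Δλ·cos φ₂ = +0.5358;  D = cos φ₁ sin φ₂ − sin φ₁ cos φ₂ cos Δλ = -0.1057
initial course = atan2(N, D) = 101.16°

101.2°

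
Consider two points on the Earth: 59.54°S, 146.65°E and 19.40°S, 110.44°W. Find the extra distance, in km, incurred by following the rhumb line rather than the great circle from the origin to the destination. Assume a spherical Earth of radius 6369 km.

643 km

Great circle: cos σ = sin φ₁ sin φ₂ + cos φ₁ cos φ₂ cos Δλ,  σ = 1.3903 rad → d_gc = 8855.01 km
Rhumb line: Δψ = +0.9558, q = Δφ/Δψ = 0.7330, d_rh = R√(Δφ²+q²Δλ²) = 9498.47 km
Excess = 9498.47 − 8855.01 = 643.46 ≈ 643 km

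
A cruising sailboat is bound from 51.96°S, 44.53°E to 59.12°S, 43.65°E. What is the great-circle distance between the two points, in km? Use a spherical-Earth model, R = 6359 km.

797 km

Haversine: a = sin²(Δφ/2)+cos φ₁ cos φ₂ sin²(Δλ/2) = 0.00392;  σ = 2·atan2(√a,√(1−a))
σ = 7.177° → d = Rσ = 6359·0.12526 = 797 km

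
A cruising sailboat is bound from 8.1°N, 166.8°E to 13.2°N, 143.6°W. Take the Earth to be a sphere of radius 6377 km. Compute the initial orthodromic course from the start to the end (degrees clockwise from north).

79.5°

N = sin Δλ·cos φ₂ = +0.7414;  D = cos φ₁ sin φ₂ − sin φ₁ cos φ₂ cos Δλ = +0.1372
initial course = atan2(N, D) = 79.52°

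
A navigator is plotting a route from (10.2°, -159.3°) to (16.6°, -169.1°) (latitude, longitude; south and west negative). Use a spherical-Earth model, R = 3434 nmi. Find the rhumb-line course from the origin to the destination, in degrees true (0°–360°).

303.9°

Meridional parts: M(φ₁)=+0.1790, M(φ₂)=+0.2939 → ΔM = +0.1149;  Δλ = -0.1710 rad
tan C = Δλ / ΔM = -1.4887 → C = 303.89°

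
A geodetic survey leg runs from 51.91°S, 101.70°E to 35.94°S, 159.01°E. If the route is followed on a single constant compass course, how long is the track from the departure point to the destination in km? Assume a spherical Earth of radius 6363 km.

4875 km

Rhumb course C = atan2(Δλ, Δψ) with Δψ = ln[tan(π/4+φ₂/2)/tan(π/4+φ₁/2)] = +0.3906, Δλ = +1.0002 → C = 68.67°
d = R·|Δφ| / |cos C| = 6363·0.27873 / 0.36378 = 4875 km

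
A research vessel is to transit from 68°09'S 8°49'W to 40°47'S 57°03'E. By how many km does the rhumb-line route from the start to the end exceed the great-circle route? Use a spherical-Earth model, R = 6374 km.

Great circle: cos σ = sin φ₁ sin φ₂ + cos φ₁ cos φ₂ cos Δλ,  σ = 0.7648 rad → d_gc = 4875.1 km
Rhumb line: Δψ = +0.8641, q = Δφ/Δψ = 0.5528, d_rh = R√(Δφ²+q²Δλ²) = 5067.0 km
Excess = 5067.0 − 4875.1 = 191.9 ≈ 192 km

192 km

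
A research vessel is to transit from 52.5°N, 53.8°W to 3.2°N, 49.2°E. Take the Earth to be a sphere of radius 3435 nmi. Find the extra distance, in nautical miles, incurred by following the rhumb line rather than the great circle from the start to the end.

Great circle: cos σ = sin φ₁ sin φ₂ + cos φ₁ cos φ₂ cos Δλ,  σ = 1.6634 rad → d_gc = 5713.677 nmi
Rhumb line: Δψ = -1.0245, q = Δφ/Δψ = 0.8398, d_rh = R√(Δφ²+q²Δλ²) = 5969.178 nmi
Excess = 5969.178 − 5713.677 = 255.501 ≈ 256 nmi

256 nmi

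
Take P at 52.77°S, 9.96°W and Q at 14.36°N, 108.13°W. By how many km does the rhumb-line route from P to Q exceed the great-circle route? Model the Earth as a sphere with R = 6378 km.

288 km

Great circle: cos σ = sin φ₁ sin φ₂ + cos φ₁ cos φ₂ cos Δλ,  σ = 1.8554 rad → d_gc = 11833.7 km
Rhumb line: Δψ = +1.3415, q = Δφ/Δψ = 0.8734, d_rh = R√(Δφ²+q²Δλ²) = 12121.8 km
Excess = 12121.8 − 11833.7 = 288.1 ≈ 288 km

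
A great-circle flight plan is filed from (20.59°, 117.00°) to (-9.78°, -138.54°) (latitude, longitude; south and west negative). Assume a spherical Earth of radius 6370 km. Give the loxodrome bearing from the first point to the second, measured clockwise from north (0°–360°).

Δψ = ln[tan(π/4+φ₂/2)/tan(π/4+φ₁/2)] = -0.5389
Δλ = +1.8232 rad (taken the short way round)
course = atan2(Δλ, Δψ) = 106.47°

106.5°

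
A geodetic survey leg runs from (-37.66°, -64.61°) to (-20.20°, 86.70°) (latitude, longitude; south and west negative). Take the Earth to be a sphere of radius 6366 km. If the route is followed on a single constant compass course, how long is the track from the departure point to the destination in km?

14750 km

Rhumb course C = atan2(Δλ, Δψ) with Δψ = ln[tan(π/4+φ₂/2)/tan(π/4+φ₁/2)] = +0.3504, Δλ = +2.6409 → C = 82.44°
d = R·|Δφ| / |cos C| = 6366·0.30473 / 0.13152 = 14750 km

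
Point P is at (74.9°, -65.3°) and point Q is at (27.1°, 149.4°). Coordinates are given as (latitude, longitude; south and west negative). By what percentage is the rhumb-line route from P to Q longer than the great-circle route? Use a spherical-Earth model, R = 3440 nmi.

22.5%

Great circle: σ = 1.3190 rad → d_gc = Rσ = 4537.3 nmi
Rhumb: Δφ = -0.8343, Δλ = -2.5360, Δψ = -1.5292, q = Δφ/Δψ = 0.5456 → d_rh = R√(Δφ²+q²Δλ²) = 5557.6 nmi
Excess = (5557.6 − 4537.3) / 4537.3 = 1020.3 / 4537.3 = 22.49% ≈ 22.5%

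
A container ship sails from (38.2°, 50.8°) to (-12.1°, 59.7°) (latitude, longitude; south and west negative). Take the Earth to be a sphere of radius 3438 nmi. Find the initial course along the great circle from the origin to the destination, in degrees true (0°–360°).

168.8°

N = sin Δλ·cos φ₂ = +0.1513;  D = cos φ₁ sin φ₂ − sin φ₁ cos φ₂ cos Δλ = -0.7621
initial course = atan2(N, D) = 168.77°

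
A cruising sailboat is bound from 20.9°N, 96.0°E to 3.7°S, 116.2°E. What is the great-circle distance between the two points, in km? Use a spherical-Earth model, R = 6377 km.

3515 km

Haversine: a = sin²(Δφ/2)+cos φ₁ cos φ₂ sin²(Δλ/2) = 0.07405;  σ = 2·atan2(√a,√(1−a))
σ = 31.582° → d = Rσ = 6377·0.55120 = 3515 km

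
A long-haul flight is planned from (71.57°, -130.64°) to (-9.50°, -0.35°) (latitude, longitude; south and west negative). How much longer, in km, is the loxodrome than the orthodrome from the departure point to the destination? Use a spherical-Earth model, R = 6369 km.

Great circle: cos σ = sin φ₁ sin φ₂ + cos φ₁ cos φ₂ cos Δλ,  σ = 1.9372 rad → d_gc = 12337.7 km
Rhumb line: Δψ = -1.9853, q = Δφ/Δψ = 0.7127, d_rh = R√(Δφ²+q²Δλ²) = 13702.5 km
Excess = 13702.5 − 12337.7 = 1364.8 ≈ 1365 km

1365 km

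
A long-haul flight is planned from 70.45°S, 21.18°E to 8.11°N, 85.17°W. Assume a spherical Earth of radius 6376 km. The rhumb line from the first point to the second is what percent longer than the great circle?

Great circle: σ = 1.7990 rad → d_gc = Rσ = 11470.2 km
Rhumb: Δφ = +1.3711, Δλ = -1.8562, Δψ = +1.9007, q = Δφ/Δψ = 0.7214 → d_rh = R√(Δφ²+q²Δλ²) = 12219.7 km
Excess = (12219.7 − 11470.2) / 11470.2 = 749.5 / 11470.2 = 6.53% ≈ 6.5%

6.5%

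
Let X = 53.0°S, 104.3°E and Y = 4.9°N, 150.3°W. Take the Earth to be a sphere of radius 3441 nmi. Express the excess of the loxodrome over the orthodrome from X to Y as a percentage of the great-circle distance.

3.9%

Great circle: σ = 1.8003 rad → d_gc = Rσ = 6194.7 nmi
Rhumb: Δφ = +1.0105, Δλ = +1.8396, Δψ = +1.1805, q = Δφ/Δψ = 0.8561 → d_rh = R√(Δφ²+q²Δλ²) = 6438.6 nmi
Excess = (6438.6 − 6194.7) / 6194.7 = 243.9 / 6194.7 = 3.94% ≈ 3.9%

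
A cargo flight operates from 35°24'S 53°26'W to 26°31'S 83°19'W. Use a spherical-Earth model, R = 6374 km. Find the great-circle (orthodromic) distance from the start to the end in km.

Haversine: a = sin²(Δφ/2)+cos φ₁ cos φ₂ sin²(Δλ/2) = 0.05449;  σ = 2·atan2(√a,√(1−a))
σ = 26.997° → d = Rσ = 6374·0.47119 = 3003 km

3003 km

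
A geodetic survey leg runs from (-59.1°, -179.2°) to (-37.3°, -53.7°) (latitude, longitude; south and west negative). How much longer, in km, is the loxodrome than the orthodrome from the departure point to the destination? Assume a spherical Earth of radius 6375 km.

1238 km

Great circle: cos σ = sin φ₁ sin φ₂ + cos φ₁ cos φ₂ cos Δλ,  σ = 1.2841 rad → d_gc = 8186.3 km
Rhumb line: Δψ = +0.5834, q = Δφ/Δψ = 0.6522, d_rh = R√(Δφ²+q²Δλ²) = 9424.3 km
Excess = 9424.3 − 8186.3 = 1238.0 ≈ 1238 km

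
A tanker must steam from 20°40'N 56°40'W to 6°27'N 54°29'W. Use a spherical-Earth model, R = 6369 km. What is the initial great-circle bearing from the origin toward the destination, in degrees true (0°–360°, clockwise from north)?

θ = atan2( sin Δλ·cos φ₂ ,  cos φ₁ sin φ₂ − sin φ₁ cos φ₂ cos Δλ )
  = atan2(+0.0379, -0.2453) = 171.23°

171.2°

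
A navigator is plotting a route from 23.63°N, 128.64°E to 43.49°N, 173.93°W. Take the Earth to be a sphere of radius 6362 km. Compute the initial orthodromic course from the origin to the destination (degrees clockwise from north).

N = sin Δλ·cos φ₂ = +0.6114;  D = cos φ₁ sin φ₂ − sin φ₁ cos φ₂ cos Δλ = +0.4740
initial course = atan2(N, D) = 52.22°

52.2°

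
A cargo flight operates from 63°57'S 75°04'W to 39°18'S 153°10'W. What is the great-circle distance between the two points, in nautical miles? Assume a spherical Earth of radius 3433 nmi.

Haversine: a = sin²(Δφ/2)+cos φ₁ cos φ₂ sin²(Δλ/2) = 0.18044;  σ = 2·atan2(√a,√(1−a))
σ = 50.274° → d = Rσ = 3433·0.87745 = 3012 nmi

3012 nmi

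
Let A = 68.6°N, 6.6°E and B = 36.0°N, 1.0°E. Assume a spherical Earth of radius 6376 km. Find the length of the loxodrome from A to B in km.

3645 km

Δψ = ln[tan(π/4+φ₂/2)/tan(π/4+φ₁/2)] = -0.9920;  Δφ = -0.5690 rad,  Δλ = -0.0977 rad
q = Δφ/Δψ = 0.5736
d = R·√(Δφ² + q²Δλ²) = 6376·0.57173 = 3645 km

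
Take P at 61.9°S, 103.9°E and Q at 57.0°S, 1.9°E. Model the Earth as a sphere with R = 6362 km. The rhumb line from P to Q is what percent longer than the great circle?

Great circle: σ = 0.8142 rad → d_gc = Rσ = 5179.7 km
Rhumb: Δφ = +0.0855, Δλ = -1.7802, Δψ = +0.1686, q = Δφ/Δψ = 0.5072 → d_rh = R√(Δφ²+q²Δλ²) = 5770.7 km
Excess = (5770.7 − 5179.7) / 5179.7 = 591.0 / 5179.7 = 11.41% ≈ 11.4%

11.4%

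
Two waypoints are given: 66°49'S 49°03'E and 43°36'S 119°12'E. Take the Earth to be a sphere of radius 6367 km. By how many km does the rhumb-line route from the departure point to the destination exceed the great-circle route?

219 km

Great circle: cos σ = sin φ₁ sin φ₂ + cos φ₁ cos φ₂ cos Δλ,  σ = 0.7514 rad → d_gc = 4784.1 km
Rhumb line: Δψ = +0.7369, q = Δφ/Δψ = 0.5499, d_rh = R√(Δφ²+q²Δλ²) = 5002.9 km
Excess = 5002.9 − 4784.1 = 218.8 ≈ 219 km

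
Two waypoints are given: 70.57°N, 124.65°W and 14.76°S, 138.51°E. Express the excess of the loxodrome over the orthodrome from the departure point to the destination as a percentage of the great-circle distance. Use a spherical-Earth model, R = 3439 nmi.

4.7%

Great circle: σ = 1.8531 rad → d_gc = Rσ = 6372.8 nmi
Rhumb: Δφ = -1.4893, Δλ = -1.6902, Δψ = -2.0254, q = Δφ/Δψ = 0.7353 → d_rh = R√(Δφ²+q²Δλ²) = 6670.7 nmi
Excess = (6670.7 − 6372.8) / 6372.8 = 297.9 / 6372.8 = 4.67% ≈ 4.7%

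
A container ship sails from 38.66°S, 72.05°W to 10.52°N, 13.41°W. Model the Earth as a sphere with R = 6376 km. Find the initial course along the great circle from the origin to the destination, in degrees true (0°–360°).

θ = atan2( sin Δλ·cos φ₂ ,  cos φ₁ sin φ₂ − sin φ₁ cos φ₂ cos Δλ )
  = atan2(+0.8396, +0.4622) = 61.17°

61.2°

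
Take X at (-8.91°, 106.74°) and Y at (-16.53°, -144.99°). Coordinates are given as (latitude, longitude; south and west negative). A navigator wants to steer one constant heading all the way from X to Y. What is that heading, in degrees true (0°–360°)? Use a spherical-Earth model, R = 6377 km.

94.1°

Δψ = ln[tan(π/4+φ₂/2)/tan(π/4+φ₁/2)] = -0.1365
Δλ = +1.8897 rad (taken the short way round)
course = atan2(Δλ, Δψ) = 94.13°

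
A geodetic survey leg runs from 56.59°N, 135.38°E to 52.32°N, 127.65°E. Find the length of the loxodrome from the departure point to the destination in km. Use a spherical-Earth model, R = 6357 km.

687 km

Δψ = ln[tan(π/4+φ₂/2)/tan(π/4+φ₁/2)] = -0.1283;  Δφ = -0.0745 rad,  Δλ = -0.1349 rad
q = Δφ/Δψ = 0.5807
d = R·√(Δφ² + q²Δλ²) = 6357·0.10813 = 687 km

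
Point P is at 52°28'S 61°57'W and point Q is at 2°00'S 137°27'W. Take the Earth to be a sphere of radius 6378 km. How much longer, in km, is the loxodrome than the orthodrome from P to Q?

180 km

Great circle: cos σ = sin φ₁ sin φ₂ + cos φ₁ cos φ₂ cos Δλ,  σ = 1.3897 rad → d_gc = 8863.4 km
Rhumb line: Δψ = +1.0445, q = Δφ/Δψ = 0.8432, d_rh = R√(Δφ²+q²Δλ²) = 9043.5 km
Excess = 9043.5 − 8863.4 = 180.1 ≈ 180 km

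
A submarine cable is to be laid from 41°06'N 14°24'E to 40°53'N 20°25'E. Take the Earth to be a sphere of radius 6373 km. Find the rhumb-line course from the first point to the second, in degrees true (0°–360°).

92.7°

Δψ = ln[tan(π/4+φ₂/2)/tan(π/4+φ₁/2)] = -0.0050
Δλ = +0.1050 rad (taken the short way round)
course = atan2(Δλ, Δψ) = 92.73°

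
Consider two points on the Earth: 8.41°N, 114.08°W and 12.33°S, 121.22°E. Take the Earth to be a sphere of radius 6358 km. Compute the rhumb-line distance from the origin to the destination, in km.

Δψ = ln[tan(π/4+φ₂/2)/tan(π/4+φ₁/2)] = -0.3642;  Δφ = -0.3620 rad,  Δλ = -2.1764 rad
q = Δφ/Δψ = 0.9939
d = R·√(Δφ² + q²Δλ²) = 6358·2.19329 = 13945 km

13945 km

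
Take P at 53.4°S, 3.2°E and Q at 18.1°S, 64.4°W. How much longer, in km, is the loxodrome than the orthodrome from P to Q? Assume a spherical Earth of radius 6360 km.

161 km

Great circle: cos σ = sin φ₁ sin φ₂ + cos φ₁ cos φ₂ cos Δλ,  σ = 1.0867 rad → d_gc = 6911.6 km
Rhumb line: Δψ = +0.7852, q = Δφ/Δψ = 0.7846, d_rh = R√(Δφ²+q²Δλ²) = 7072.5 km
Excess = 7072.5 − 6911.6 = 160.9 ≈ 161 km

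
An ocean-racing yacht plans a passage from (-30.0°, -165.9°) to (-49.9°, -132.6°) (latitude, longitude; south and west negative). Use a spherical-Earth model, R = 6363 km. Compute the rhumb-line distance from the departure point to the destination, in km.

3567 km

Δψ = ln[tan(π/4+φ₂/2)/tan(π/4+φ₁/2)] = -0.4587;  Δφ = -0.3473 rad,  Δλ = +0.5812 rad
q = Δφ/Δψ = 0.7572
d = R·√(Δφ² + q²Δλ²) = 6363·0.56065 = 3567 km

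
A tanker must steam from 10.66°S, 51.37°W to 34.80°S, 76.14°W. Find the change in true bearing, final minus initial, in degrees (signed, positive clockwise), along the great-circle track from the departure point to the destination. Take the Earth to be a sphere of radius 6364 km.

+9.9°

At departure: θ₁ = atan2(sin Δλ cos φ₂, cos φ₁ sin φ₂ − sin φ₁ cos φ₂ cos Δλ) = 219.13°
At arrival: θ₂ = atan2(sin Δλ cos φ₁, −cos φ₂ sin φ₁ + sin φ₂ cos φ₁ cos Δλ) = 229.04°
Δθ = θ₂ − θ₁ = +9.9°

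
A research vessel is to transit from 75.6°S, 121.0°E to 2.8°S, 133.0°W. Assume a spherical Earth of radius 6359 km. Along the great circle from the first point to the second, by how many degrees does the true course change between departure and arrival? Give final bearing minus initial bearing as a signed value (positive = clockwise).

Initial bearing θ₁ = atan2(sin Δλ cos φ₂, cos φ₁ sin φ₂ − sin φ₁ cos φ₂ cos Δλ) = 106.19°
Final bearing θ₂ = (initial bearing from the destination back to the start) + 180° = 13.83°
Δθ = θ₂ − θ₁ = -92.4°

-92.4°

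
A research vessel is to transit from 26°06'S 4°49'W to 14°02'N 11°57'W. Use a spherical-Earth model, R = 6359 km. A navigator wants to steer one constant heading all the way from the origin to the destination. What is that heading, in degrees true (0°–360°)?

350.2°

Meridional parts: M(φ₁)=-0.4722, M(φ₂)=+0.2474 → ΔM = +0.7196;  Δλ = -0.1245 rad
tan C = Δλ / ΔM = -0.1730 → C = 350.18°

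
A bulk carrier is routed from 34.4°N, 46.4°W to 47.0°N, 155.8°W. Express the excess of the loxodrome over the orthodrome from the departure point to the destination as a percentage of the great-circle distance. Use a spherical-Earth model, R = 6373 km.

8.5%

Great circle: σ = 1.3425 rad → d_gc = Rσ = 8556.0 km
Rhumb: Δφ = +0.2199, Δλ = -1.9094, Δψ = +0.2915, q = Δφ/Δψ = 0.7543 → d_rh = R√(Δφ²+q²Δλ²) = 9285.5 km
Excess = (9285.5 − 8556.0) / 8556.0 = 729.5 / 8556.0 = 8.53% ≈ 8.5%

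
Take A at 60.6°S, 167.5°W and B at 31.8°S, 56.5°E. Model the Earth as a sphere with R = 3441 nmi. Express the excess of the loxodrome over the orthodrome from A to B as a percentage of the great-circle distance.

Great circle: σ = 1.4111 rad → d_gc = Rσ = 4855.8 nmi
Rhumb: Δφ = +0.5027, Δλ = -2.3736, Δψ = +0.7522, q = Δφ/Δψ = 0.6683 → d_rh = R√(Δφ²+q²Δλ²) = 5725.7 nmi
Excess = (5725.7 − 4855.8) / 4855.8 = 869.9 / 4855.8 = 17.91% ≈ 17.9%

17.9%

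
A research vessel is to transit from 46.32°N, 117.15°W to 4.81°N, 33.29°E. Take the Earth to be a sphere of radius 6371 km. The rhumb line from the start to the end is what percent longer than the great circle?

Great circle: σ = 2.1388 rad → d_gc = Rσ = 13626.5 km
Rhumb: Δφ = -0.7245, Δλ = +2.6257, Δψ = -0.8303, q = Δφ/Δψ = 0.8726 → d_rh = R√(Δφ²+q²Δλ²) = 15308.9 km
Excess = (15308.9 − 13626.5) / 13626.5 = 1682.4 / 13626.5 = 12.347% ≈ 12.3%

12.3%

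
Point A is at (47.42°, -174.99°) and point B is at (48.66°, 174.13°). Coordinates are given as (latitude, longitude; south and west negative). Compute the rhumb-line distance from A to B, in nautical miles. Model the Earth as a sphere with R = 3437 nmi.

443 nmi

Rhumb course C = atan2(Δλ, Δψ) with Δψ = ln[tan(π/4+φ₂/2)/tan(π/4+φ₁/2)] = +0.0324, Δλ = -0.1899 → C = 279.67°
d = R·|Δφ| / |cos C| = 3437·0.02164 / 0.16805 = 443 nmi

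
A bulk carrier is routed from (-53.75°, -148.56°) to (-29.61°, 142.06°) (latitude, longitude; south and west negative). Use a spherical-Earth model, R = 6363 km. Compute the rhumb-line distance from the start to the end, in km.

Δψ = ln[tan(π/4+φ₂/2)/tan(π/4+φ₁/2)] = +0.5753;  Δφ = +0.4213 rad,  Δλ = -1.2109 rad
q = Δφ/Δψ = 0.7323
d = R·√(Δφ² + q²Δλ²) = 6363·0.98179 = 6247 km

6247 km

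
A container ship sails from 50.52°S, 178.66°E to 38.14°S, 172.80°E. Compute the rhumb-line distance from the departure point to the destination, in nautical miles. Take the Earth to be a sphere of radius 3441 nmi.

785 nmi

Δψ = ln[tan(π/4+φ₂/2)/tan(π/4+φ₁/2)] = +0.3038;  Δφ = +0.2161 rad,  Δλ = -0.1023 rad
q = Δφ/Δψ = 0.7113
d = R·√(Δφ² + q²Δλ²) = 3441·0.22799 = 785 nmi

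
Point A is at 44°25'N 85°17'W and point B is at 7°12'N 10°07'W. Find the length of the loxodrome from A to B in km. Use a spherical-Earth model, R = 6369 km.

8412 km

Rhumb course C = atan2(Δλ, Δψ) with Δψ = ln[tan(π/4+φ₂/2)/tan(π/4+φ₁/2)] = -0.7411, Δλ = +1.3119 → C = 119.46°
d = R·|Δφ| / |cos C| = 6369·0.64955 / 0.49183 = 8412 km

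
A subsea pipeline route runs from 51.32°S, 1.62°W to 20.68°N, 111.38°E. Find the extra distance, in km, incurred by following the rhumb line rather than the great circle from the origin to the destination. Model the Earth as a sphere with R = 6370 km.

Great circle: cos σ = sin φ₁ sin φ₂ + cos φ₁ cos φ₂ cos Δλ,  σ = 2.0992 rad → d_gc = 13371.8 km
Rhumb line: Δψ = +1.4161, q = Δφ/Δψ = 0.8874, d_rh = R√(Δφ²+q²Δλ²) = 13724.7 km
Excess = 13724.7 − 13371.8 = 352.9 ≈ 353 km

353 km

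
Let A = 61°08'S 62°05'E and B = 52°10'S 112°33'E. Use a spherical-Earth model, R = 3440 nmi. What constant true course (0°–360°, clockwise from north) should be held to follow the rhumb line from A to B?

72.0°

Meridional parts: M(φ₁)=-1.3572, M(φ₂)=-1.0709 → ΔM = +0.2863;  Δλ = +0.8808 rad
tan C = Δλ / ΔM = +3.0763 → C = 71.99°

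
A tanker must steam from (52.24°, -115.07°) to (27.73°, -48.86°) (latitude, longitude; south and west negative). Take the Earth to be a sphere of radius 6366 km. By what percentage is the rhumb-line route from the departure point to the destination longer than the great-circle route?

2.6%

Great circle: σ = 0.9441 rad → d_gc = Rσ = 6009.9 km
Rhumb: Δφ = -0.4278, Δλ = +1.1556, Δψ = -0.5689, q = Δφ/Δψ = 0.7519 → d_rh = R√(Δφ²+q²Δλ²) = 6165.4 km
Excess = (6165.4 − 6009.9) / 6009.9 = 155.5 / 6009.9 = 2.59% ≈ 2.6%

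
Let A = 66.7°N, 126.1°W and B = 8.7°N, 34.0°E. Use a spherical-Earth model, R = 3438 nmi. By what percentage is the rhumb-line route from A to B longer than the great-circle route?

23.6%

Great circle: σ = 1.8016 rad → d_gc = Rσ = 6193.8 nmi
Rhumb: Δφ = -1.0123, Δλ = +2.7943, Δψ = -1.4266, q = Δφ/Δψ = 0.7096 → d_rh = R√(Δφ²+q²Δλ²) = 7653.9 nmi
Excess = (7653.9 − 6193.8) / 6193.8 = 1460.1 / 6193.8 = 23.57% ≈ 23.6%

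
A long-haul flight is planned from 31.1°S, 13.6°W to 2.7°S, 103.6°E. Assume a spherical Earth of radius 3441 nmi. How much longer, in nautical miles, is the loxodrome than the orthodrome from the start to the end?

Great circle: cos σ = sin φ₁ sin φ₂ + cos φ₁ cos φ₂ cos Δλ,  σ = 1.9462 rad → d_gc = 6696.8 nmi
Rhumb line: Δψ = +0.5245, q = Δφ/Δψ = 0.9451, d_rh = R√(Δφ²+q²Δλ²) = 6867.5 nmi
Excess = 6867.5 − 6696.8 = 170.7 ≈ 171 nmi

171 nmi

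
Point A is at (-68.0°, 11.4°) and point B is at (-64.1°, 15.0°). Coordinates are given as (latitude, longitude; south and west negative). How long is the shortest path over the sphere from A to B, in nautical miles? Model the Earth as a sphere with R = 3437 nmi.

250 nmi

Haversine: a = sin²(Δφ/2)+cos φ₁ cos φ₂ sin²(Δλ/2) = 0.00132;  σ = 2·atan2(√a,√(1−a))
σ = 4.163° → d = Rσ = 3437·0.07266 = 250 nmi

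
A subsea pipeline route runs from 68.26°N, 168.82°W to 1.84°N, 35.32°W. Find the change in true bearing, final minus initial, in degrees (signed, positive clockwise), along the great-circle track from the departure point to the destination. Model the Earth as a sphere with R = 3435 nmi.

+115.9°

Initial bearing θ₁ = atan2(sin Δλ cos φ₂, cos φ₁ sin φ₂ − sin φ₁ cos φ₂ cos Δλ) = 48.08°
Final bearing θ₂ = (initial bearing from the destination back to the start) + 180° = 163.99°
Δθ = θ₂ − θ₁ = +115.9°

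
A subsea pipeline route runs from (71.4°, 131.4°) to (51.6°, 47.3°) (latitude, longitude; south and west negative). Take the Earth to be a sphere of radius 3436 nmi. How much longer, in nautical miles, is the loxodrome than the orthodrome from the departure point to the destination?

183 nmi

Great circle: cos σ = sin φ₁ sin φ₂ + cos φ₁ cos φ₂ cos Δλ,  σ = 0.7027 rad → d_gc = 2414.3 nmi
Rhumb line: Δψ = -0.7545, q = Δφ/Δψ = 0.4580, d_rh = R√(Δφ²+q²Δλ²) = 2597.3 nmi
Excess = 2597.3 − 2414.3 = 183.0 ≈ 183 nmi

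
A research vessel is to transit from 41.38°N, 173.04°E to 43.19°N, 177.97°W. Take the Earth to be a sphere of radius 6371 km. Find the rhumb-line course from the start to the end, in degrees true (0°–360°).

Δψ = ln[tan(π/4+φ₂/2)/tan(π/4+φ₁/2)] = +0.0427
Δλ = +0.1569 rad (taken the short way round)
course = atan2(Δλ, Δψ) = 74.77°

74.8°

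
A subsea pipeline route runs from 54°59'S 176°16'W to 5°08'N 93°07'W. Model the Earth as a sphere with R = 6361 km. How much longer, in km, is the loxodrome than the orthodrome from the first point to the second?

Great circle: cos σ = sin φ₁ sin φ₂ + cos φ₁ cos φ₂ cos Δλ,  σ = 1.5759 rad → d_gc = 10024.4 km
Rhumb line: Δψ = +1.2434, q = Δφ/Δψ = 0.8438, d_rh = R√(Δφ²+q²Δλ²) = 10257.8 km
Excess = 10257.8 − 10024.4 = 233.4 ≈ 233 km

233 km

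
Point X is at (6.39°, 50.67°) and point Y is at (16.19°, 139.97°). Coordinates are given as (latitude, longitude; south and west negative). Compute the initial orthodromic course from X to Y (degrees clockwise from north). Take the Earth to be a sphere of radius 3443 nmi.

θ = atan2( sin Δλ·cos φ₂ ,  cos φ₁ sin φ₂ − sin φ₁ cos φ₂ cos Δλ )
  = atan2(+0.9603, +0.2758) = 73.98°

74.0°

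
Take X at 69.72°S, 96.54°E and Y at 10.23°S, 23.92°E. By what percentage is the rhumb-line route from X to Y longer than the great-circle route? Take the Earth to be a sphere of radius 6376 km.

3.5%

Great circle: σ = 1.2990 rad → d_gc = Rσ = 8282.3 km
Rhumb: Δφ = +1.0383, Δλ = -1.2675, Δψ = +1.5417, q = Δφ/Δψ = 0.6735 → d_rh = R√(Δφ²+q²Δλ²) = 8570.2 km
Excess = (8570.2 − 8282.3) / 8282.3 = 287.9 / 8282.3 = 3.48% ≈ 3.5%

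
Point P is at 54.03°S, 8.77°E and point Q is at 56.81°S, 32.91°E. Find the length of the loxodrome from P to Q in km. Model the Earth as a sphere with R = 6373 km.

Rhumb course C = atan2(Δλ, Δψ) with Δψ = ln[tan(π/4+φ₂/2)/tan(π/4+φ₁/2)] = -0.0855, Δλ = +0.4213 → C = 101.48°
d = R·|Δφ| / |cos C| = 6373·0.04852 / 0.19895 = 1554 km

1554 km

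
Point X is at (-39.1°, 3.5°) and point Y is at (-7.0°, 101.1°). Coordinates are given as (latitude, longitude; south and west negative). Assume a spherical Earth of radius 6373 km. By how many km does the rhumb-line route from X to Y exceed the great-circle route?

268 km

Great circle: cos σ = sin φ₁ sin φ₂ + cos φ₁ cos φ₂ cos Δλ,  σ = 1.5958 rad → d_gc = 10170.1 km
Rhumb line: Δψ = +0.6201, q = Δφ/Δψ = 0.9035, d_rh = R√(Δφ²+q²Δλ²) = 10438.5 km
Excess = 10438.5 − 10170.1 = 268.4 ≈ 268 km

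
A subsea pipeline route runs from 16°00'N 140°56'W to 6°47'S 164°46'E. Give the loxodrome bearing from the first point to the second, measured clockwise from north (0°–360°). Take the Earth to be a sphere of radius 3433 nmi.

Meridional parts: M(φ₁)=+0.2830, M(φ₂)=-0.1187 → ΔM = -0.4016;  Δλ = -0.9477 rad
tan C = Δλ / ΔM = +2.3597 → C = 247.03°

247.0°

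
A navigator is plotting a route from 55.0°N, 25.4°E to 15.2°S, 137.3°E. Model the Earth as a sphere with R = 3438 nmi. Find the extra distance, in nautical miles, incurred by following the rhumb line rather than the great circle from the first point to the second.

Great circle: cos σ = sin φ₁ sin φ₂ + cos φ₁ cos φ₂ cos Δλ,  σ = 2.0056 rad → d_gc = 6895.2 nmi
Rhumb line: Δψ = -1.4227, q = Δφ/Δψ = 0.8612, d_rh = R√(Δφ²+q²Δλ²) = 7154.1 nmi
Excess = 7154.1 − 6895.2 = 258.9 ≈ 259 nmi

259 nmi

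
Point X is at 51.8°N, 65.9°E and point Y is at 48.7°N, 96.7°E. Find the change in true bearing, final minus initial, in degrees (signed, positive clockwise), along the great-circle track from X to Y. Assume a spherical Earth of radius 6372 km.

At departure: θ₁ = atan2(sin Δλ cos φ₂, cos φ₁ sin φ₂ − sin φ₁ cos φ₂ cos Δλ) = 86.77°
At arrival: θ₂ = atan2(sin Δλ cos φ₁, −cos φ₂ sin φ₁ + sin φ₂ cos φ₁ cos Δλ) = 110.69°
Δθ = θ₂ − θ₁ = +23.9°

+23.9°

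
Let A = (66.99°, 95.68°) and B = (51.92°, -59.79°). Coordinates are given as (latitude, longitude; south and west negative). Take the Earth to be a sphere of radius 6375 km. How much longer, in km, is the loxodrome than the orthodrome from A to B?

Great circle: cos σ = sin φ₁ sin φ₂ + cos φ₁ cos φ₂ cos Δλ,  σ = 1.0412 rad → d_gc = 6637.6 km
Rhumb line: Δψ = -0.5280, q = Δφ/Δψ = 0.4982, d_rh = R√(Δφ²+q²Δλ²) = 8779.0 km
Excess = 8779.0 − 6637.6 = 2141.4 ≈ 2141 km

2141 km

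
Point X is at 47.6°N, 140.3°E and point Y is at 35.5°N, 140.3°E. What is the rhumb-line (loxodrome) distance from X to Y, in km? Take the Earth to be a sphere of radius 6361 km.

1343 km

Rhumb course C = atan2(Δλ, Δψ) with Δψ = ln[tan(π/4+φ₂/2)/tan(π/4+φ₁/2)] = -0.2836, Δλ = +0.0000 → C = 180.00°
d = R·|Δφ| / |cos C| = 6361·0.21118 / 1.00000 = 1343 km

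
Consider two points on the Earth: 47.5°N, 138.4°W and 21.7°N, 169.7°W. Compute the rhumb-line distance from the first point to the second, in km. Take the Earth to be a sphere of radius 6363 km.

Δψ = ln[tan(π/4+φ₂/2)/tan(π/4+φ₁/2)] = -0.5564;  Δφ = -0.4503 rad,  Δλ = -0.5463 rad
q = Δφ/Δψ = 0.8094
d = R·√(Δφ² + q²Δλ²) = 6363·0.63108 = 4016 km

4016 km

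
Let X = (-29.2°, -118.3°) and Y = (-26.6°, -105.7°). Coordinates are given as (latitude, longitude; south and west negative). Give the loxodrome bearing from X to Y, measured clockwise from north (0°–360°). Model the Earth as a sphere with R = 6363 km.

Meridional parts: M(φ₁)=-0.5332, M(φ₂)=-0.4819 → ΔM = +0.0514;  Δλ = +0.2199 rad
tan C = Δλ / ΔM = +4.2823 → C = 76.86°

76.9°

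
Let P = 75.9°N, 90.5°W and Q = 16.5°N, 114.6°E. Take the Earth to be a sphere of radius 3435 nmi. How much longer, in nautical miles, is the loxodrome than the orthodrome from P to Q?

Great circle: cos σ = sin φ₁ sin φ₂ + cos φ₁ cos φ₂ cos Δλ,  σ = 1.5068 rad → d_gc = 5175.9 nmi
Rhumb line: Δψ = -1.7981, q = Δφ/Δψ = 0.5766, d_rh = R√(Δφ²+q²Δλ²) = 6430.5 nmi
Excess = 6430.5 − 5175.9 = 1254.6 ≈ 1255 nmi

1255 nmi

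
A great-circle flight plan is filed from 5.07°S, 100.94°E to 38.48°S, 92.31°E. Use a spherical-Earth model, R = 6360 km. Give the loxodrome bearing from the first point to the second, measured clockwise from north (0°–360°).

193.2°

Meridional parts: M(φ₁)=-0.0886, M(φ₂)=-0.7287 → ΔM = -0.6401;  Δλ = -0.1506 rad
tan C = Δλ / ΔM = +0.2353 → C = 193.24°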